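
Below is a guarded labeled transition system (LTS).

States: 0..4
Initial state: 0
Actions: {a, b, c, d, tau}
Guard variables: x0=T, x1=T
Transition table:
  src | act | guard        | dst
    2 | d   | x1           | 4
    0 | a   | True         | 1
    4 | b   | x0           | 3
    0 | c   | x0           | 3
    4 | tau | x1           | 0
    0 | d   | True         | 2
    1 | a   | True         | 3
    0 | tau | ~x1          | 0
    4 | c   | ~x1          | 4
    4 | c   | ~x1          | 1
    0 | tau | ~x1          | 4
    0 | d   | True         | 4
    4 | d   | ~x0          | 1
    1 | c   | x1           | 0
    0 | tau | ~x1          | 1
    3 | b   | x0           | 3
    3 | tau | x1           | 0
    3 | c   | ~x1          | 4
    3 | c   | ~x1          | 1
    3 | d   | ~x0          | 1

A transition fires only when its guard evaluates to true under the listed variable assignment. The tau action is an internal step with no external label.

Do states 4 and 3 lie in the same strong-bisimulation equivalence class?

Answer: BISIMILAR

Trace:
Refine partition for ~:
  π0 = {{0,1,2,3,4}}
  π1 = {{0},{1},{2},{3,4}}
stable after 2 split(s): 4 block(s)
[4]={3,4}  [3]={3,4}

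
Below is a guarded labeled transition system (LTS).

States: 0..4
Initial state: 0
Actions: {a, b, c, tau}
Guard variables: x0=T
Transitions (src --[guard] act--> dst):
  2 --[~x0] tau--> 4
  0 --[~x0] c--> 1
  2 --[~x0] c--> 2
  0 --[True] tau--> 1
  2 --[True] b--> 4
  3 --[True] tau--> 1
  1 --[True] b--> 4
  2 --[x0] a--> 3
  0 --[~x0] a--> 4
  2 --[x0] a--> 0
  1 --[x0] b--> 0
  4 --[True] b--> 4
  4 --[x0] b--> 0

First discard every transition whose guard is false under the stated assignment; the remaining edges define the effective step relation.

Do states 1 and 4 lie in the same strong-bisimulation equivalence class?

Answer: BISIMILAR

Working:
Compute ~ classes (split until stable):
  π0 = {{0,1,2,3,4}}
  π1 = {{0,3},{1,4},{2}}
Fixed point at round 2; 3 class(es).
[1]={1,4}  [4]={1,4}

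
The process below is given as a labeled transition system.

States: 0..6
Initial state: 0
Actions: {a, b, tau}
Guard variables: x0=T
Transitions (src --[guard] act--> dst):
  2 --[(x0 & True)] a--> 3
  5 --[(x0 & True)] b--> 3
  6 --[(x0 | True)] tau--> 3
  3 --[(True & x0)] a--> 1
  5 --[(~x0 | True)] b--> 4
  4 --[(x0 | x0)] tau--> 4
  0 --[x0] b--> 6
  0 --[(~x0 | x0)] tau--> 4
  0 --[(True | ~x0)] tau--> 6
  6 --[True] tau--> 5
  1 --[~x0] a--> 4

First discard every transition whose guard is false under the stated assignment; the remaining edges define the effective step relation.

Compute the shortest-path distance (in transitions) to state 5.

Answer: 2

Working:
Layered search for 5:
  Layer 0: {0}
  Layer 1: {4,6}
  Layer 2: {3,5}
depth(5)=2, e.g. b·tau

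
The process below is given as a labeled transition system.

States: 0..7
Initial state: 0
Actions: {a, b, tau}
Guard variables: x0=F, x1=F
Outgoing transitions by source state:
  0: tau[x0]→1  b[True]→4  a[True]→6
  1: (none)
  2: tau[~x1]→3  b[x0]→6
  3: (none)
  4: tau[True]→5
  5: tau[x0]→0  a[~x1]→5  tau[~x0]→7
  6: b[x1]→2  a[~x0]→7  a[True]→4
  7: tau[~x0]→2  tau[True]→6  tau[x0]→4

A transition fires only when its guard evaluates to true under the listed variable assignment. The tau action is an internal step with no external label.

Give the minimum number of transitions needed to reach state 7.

Answer: 2

Analysis:
BFS to 7:
  L0 = {0}
  L1 = {4,6}
  L2 = {5,7}
7 enters at depth 2; path a·a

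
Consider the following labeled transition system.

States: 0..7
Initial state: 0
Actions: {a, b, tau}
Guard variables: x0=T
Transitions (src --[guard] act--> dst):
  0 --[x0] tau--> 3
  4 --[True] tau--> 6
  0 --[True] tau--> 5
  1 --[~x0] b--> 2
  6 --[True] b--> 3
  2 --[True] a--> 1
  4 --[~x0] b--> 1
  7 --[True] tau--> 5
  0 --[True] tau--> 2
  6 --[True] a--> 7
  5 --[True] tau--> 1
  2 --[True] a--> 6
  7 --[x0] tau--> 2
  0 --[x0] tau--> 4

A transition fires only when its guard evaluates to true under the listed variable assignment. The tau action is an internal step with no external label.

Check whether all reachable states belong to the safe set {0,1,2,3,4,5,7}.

Inv-set: {0,1,2,3,4,5,7}
Reach set: {0,1,2,3,4,5,6,7}
  0: ok
  1: ok
  2: ok
  3: ok
  4: ok
  5: ok
  6: outside
  7: ok
counterexample path to 6: tau·a

Answer: INVARIANT VIOLATED at state 6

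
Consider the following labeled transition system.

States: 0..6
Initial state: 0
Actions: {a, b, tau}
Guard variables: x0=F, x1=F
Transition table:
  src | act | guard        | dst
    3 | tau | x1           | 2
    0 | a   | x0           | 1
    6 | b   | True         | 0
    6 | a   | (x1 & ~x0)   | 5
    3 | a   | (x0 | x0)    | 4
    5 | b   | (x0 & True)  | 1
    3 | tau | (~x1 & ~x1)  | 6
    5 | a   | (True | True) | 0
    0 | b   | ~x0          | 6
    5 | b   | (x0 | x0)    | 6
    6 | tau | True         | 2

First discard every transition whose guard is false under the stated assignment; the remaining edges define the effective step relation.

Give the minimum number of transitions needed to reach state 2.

Answer: 2

Analysis:
BFS to 2:
  L0 = {0}
  L1 = {6}
  L2 = {2}
2 enters at depth 2; path b·tau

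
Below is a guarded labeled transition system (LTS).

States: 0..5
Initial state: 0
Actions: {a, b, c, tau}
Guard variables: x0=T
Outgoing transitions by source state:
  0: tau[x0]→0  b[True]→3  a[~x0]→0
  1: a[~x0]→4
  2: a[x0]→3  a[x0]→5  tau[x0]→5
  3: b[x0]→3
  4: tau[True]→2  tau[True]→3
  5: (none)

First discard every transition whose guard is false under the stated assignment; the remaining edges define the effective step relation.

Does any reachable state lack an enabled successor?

Answer: DEADLOCK-FREE

Trace:
Reach set: {0,3}
  0: b→3  tau→0  [2 out]
  3: b→3  [1 out]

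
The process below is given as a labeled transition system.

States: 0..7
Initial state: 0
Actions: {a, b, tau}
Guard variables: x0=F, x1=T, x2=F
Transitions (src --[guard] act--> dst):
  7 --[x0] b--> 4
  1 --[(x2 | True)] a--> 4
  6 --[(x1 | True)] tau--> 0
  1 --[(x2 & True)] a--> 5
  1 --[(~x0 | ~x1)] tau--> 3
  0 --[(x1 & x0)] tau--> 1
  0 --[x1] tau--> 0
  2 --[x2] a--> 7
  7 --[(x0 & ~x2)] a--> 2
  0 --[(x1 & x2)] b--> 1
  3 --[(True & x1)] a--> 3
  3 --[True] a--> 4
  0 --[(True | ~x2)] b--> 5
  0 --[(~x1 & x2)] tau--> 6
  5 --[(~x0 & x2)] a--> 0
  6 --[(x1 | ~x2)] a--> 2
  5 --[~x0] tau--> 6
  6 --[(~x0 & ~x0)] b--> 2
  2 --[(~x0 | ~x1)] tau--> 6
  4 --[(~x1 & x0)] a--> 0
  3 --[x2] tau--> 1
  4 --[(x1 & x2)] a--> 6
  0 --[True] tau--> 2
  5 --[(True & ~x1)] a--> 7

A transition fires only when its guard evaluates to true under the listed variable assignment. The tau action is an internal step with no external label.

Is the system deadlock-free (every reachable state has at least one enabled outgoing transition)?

R = {0,2,5,6}
  0: b→5  tau→0  tau→2  [deg 3]
  2: tau→6  [deg 1]
  5: tau→6  [deg 1]
  6: a→2  b→2  tau→0  [deg 3]

Answer: DEADLOCK-FREE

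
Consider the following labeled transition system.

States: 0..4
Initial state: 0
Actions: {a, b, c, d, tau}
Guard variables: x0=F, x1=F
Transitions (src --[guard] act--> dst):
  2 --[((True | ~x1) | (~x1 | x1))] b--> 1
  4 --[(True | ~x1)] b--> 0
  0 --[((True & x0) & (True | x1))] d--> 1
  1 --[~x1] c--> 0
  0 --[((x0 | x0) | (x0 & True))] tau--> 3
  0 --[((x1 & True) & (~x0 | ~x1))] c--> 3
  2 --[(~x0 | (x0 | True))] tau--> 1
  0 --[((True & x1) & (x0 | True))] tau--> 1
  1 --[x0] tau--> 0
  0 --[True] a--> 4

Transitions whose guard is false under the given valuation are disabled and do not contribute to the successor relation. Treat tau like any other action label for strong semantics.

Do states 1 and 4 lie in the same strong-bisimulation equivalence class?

Answer: NOT BISIMILAR

Trace:
Refine partition for ~:
  round 0: {{0,1,2,3,4}}
  round 1: {{0},{1},{2},{3},{4}}
5 equivalence class(es) (converged in 2)
1∈{1}, 4∈{4}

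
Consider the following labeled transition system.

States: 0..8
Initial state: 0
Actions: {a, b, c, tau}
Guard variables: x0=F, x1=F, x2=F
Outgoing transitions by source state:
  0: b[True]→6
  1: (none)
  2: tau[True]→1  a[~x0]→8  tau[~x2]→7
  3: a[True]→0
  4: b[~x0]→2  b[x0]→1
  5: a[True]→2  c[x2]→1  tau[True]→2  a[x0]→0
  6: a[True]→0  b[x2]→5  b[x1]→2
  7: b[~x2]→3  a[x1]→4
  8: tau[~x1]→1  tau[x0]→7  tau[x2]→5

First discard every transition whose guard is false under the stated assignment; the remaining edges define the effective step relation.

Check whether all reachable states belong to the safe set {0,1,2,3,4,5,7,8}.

Inv-set: {0,1,2,3,4,5,7,8}
R = {0,6}
  0: safe
  6: VIOLATES
counterexample path to 6: b

Answer: INVARIANT VIOLATED at state 6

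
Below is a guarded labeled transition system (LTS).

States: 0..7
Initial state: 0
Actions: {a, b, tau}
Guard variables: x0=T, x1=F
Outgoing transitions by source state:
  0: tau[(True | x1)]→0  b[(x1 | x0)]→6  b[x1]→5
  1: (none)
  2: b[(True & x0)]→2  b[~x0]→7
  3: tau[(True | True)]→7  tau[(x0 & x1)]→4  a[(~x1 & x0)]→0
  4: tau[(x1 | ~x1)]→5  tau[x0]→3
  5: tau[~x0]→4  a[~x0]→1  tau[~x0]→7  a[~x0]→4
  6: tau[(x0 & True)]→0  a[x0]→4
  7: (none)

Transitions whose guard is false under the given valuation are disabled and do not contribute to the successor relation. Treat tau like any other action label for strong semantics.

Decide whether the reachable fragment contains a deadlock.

Reachable = {0,3,4,5,6,7}
  0: b→6  tau→0  [2 exit(s)]
  3: a→0  tau→7  [2 exit(s)]
  4: tau→3  tau→5  [2 exit(s)]
  5: ∅  [STUCK]
  6: a→4  tau→0  [2 exit(s)]
  7: ∅  [STUCK]
trace reaching 5: b·a·tau

Answer: DEADLOCK at state 5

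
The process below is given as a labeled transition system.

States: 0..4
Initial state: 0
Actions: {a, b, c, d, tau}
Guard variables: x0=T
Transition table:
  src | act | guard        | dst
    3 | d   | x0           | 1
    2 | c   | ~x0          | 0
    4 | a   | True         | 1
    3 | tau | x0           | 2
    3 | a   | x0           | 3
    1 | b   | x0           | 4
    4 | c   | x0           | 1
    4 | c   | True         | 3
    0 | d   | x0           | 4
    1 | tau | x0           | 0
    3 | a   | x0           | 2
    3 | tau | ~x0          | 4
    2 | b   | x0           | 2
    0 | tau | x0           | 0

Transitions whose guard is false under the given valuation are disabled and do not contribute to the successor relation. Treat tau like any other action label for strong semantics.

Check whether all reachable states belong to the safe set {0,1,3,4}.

Answer: INVARIANT VIOLATED at state 2

Working:
Safe = {0,1,3,4}
R = {0,1,2,3,4}
  0: ✓
  1: ✓
  2: outside
  3: ✓
  4: ✓
counterexample path to 2: d·c·tau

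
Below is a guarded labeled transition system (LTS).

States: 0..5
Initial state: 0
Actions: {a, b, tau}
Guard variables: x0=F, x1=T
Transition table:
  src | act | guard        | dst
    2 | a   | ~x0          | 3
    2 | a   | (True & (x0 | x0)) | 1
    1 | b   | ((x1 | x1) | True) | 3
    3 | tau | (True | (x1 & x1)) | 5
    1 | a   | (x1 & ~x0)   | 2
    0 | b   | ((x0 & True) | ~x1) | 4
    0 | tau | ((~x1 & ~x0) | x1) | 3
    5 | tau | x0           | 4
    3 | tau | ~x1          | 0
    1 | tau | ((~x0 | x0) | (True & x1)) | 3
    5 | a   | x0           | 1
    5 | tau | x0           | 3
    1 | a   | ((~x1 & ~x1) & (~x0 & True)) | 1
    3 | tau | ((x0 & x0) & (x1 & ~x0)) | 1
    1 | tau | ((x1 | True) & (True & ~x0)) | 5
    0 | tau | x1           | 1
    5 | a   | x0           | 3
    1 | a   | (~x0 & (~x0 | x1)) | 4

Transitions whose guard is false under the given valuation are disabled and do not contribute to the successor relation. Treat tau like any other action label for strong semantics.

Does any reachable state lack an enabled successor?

Answer: DEADLOCK at state 4

Working:
R = {0,1,2,3,4,5}
  0: tau→1  tau→3  [2 exit(s)]
  1: a→2  a→4  b→3  tau→3  tau→5  [5 exit(s)]
  2: a→3  [1 exit(s)]
  3: tau→5  [1 exit(s)]
  4: ∅  [deadlock]
  5: ∅  [deadlock]
trace reaching 4: tau·a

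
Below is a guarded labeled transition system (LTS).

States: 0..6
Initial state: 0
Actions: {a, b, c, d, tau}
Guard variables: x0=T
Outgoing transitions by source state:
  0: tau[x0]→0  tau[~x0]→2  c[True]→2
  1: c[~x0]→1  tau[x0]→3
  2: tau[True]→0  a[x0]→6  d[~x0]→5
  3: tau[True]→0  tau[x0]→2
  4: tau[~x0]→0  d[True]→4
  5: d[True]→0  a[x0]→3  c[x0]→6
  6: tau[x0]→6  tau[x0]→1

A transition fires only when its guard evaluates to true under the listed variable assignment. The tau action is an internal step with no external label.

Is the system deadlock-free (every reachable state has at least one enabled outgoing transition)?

Answer: DEADLOCK-FREE

Working:
Reachable = {0,1,2,3,6}
  0: c→2  tau→0  [deg 2]
  1: tau→3  [deg 1]
  2: a→6  tau→0  [deg 2]
  3: tau→0  tau→2  [deg 2]
  6: tau→1  tau→6  [deg 2]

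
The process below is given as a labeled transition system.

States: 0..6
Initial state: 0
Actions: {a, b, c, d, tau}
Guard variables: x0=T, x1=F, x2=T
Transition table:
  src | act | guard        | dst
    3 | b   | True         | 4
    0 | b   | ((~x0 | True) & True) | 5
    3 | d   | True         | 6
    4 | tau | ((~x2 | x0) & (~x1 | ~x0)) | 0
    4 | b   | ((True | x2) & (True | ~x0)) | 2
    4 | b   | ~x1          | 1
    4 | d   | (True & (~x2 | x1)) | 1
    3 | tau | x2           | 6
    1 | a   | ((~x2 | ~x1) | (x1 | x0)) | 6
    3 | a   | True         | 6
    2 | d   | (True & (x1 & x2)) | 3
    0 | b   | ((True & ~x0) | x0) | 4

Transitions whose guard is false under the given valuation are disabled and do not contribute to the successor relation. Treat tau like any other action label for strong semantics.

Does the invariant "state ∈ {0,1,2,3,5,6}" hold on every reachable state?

Answer: INVARIANT VIOLATED at state 4

Trace:
Safe = {0,1,2,3,5,6}
Reachable = {0,1,2,4,5,6}
  0: safe
  1: safe
  2: safe
  4: VIOLATES
  5: safe
  6: safe
reach 4 via b — violates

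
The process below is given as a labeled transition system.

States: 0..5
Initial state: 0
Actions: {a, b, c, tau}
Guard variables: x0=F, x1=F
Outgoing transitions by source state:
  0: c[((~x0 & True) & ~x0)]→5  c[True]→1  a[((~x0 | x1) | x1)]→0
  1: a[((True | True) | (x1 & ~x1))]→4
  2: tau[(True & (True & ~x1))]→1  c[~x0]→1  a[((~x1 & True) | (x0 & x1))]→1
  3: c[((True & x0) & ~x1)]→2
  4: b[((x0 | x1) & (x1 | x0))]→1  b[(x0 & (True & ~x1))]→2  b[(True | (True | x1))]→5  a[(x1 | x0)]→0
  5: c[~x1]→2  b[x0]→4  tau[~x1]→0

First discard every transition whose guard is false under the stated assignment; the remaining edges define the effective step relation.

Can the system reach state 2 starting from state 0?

Answer: REACHABLE

Working:
10 transition(s) survive guard evaluation.
depth 0: {0}
depth 1: {1,5}  now seen {0,1,5}
depth 2: {2,4}  now seen {0,1,2,4,5}
R = {0,1,2,4,5}
witness 2: c·c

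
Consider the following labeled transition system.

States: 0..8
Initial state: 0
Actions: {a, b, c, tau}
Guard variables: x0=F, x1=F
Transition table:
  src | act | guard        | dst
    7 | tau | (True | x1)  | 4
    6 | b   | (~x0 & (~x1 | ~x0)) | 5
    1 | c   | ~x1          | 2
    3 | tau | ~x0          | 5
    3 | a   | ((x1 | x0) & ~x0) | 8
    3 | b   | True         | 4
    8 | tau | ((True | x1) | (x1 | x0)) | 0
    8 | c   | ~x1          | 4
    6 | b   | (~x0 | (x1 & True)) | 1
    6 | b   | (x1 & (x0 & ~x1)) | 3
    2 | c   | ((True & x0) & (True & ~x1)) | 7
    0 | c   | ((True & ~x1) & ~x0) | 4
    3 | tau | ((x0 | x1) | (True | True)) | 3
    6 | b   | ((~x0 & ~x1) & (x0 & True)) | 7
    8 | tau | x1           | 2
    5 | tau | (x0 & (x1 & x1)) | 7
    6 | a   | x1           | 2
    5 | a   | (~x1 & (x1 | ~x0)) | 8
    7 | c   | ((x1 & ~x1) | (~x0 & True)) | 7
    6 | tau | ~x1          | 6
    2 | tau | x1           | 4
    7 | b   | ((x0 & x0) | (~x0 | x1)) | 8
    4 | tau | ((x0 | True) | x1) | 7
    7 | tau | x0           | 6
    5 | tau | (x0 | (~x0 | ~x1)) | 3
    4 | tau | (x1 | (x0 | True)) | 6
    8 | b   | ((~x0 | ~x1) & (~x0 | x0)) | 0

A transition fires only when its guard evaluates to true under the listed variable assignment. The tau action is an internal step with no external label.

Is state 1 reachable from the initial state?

18 transition(s) survive guard evaluation.
Layer 0: {0}
Layer 1: {4}  now seen {0,4}
Layer 2: {6,7}  now seen {0,4,6,7}
Layer 3: {1,5,8}  now seen {0,1,4,5,6,7,8}
Layer 4: {2,3}  now seen {0,1,2,3,4,5,6,7,8}
Reachable = {0,1,2,3,4,5,6,7,8}
trace reaching 1: c·tau·b

Answer: REACHABLE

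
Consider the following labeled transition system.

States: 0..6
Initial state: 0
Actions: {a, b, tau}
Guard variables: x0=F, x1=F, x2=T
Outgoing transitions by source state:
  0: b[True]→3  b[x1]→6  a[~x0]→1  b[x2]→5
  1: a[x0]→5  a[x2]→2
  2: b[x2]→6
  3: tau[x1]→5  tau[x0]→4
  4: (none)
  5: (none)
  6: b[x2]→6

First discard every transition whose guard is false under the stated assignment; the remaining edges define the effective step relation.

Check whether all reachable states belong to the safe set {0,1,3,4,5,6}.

Allowed set {0,1,3,4,5,6}
R = {0,1,2,3,5,6}
  0: ok
  1: ok
  2: ✗ unsafe
  3: ok
  5: ok
  6: ok
witness against invariant: a·a → 2

Answer: INVARIANT VIOLATED at state 2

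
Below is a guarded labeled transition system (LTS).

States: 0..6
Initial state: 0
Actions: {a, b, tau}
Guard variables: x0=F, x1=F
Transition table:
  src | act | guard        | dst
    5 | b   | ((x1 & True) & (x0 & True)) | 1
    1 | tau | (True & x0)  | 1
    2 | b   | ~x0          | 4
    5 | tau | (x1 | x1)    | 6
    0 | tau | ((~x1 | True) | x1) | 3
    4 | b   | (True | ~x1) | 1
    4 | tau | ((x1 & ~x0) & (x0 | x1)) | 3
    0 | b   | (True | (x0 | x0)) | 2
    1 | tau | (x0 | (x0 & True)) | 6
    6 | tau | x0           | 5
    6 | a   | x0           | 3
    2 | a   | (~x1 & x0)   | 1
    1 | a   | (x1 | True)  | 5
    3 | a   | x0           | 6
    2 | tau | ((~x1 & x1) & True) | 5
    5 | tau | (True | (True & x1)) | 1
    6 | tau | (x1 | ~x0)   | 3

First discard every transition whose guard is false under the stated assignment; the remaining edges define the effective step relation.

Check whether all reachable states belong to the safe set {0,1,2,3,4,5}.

Safe = {0,1,2,3,4,5}
R = {0,1,2,3,4,5}
  0: ok
  1: ok
  2: ok
  3: ok
  4: ok
  5: ok

Answer: INVARIANT HOLDS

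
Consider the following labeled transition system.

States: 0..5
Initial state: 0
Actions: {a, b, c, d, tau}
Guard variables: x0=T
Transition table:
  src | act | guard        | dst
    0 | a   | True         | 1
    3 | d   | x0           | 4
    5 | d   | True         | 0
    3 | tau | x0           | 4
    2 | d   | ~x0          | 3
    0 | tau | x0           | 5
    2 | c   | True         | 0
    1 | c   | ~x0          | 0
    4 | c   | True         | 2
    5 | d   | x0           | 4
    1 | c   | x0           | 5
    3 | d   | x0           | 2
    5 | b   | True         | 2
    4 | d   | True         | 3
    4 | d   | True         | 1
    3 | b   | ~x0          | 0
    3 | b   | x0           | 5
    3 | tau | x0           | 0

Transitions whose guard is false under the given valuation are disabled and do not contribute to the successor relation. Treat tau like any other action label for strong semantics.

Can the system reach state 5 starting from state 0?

Answer: REACHABLE

Analysis:
After dropping false guards: 15 live edges.
depth 0: {0}
depth 1: {1,5}  total {0,1,5}
depth 2: {2,4}  total {0,1,2,4,5}
depth 3: {3}  total {0,1,2,3,4,5}
R = {0,1,2,3,4,5}
witness 5: tau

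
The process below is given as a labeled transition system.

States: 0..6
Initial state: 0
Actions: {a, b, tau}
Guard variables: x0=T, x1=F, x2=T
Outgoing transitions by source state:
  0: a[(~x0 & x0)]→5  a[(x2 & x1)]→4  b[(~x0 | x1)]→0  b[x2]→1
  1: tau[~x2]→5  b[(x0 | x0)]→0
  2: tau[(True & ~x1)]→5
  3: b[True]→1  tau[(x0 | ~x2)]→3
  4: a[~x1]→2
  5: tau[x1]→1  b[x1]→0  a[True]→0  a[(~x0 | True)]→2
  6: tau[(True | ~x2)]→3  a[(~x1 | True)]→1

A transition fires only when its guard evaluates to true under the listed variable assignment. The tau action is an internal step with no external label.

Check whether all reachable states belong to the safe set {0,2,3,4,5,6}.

Answer: INVARIANT VIOLATED at state 1

Working:
Safe = {0,2,3,4,5,6}
R = {0,1}
  0: ✓
  1: ✗ unsafe
reach 1 via b — violates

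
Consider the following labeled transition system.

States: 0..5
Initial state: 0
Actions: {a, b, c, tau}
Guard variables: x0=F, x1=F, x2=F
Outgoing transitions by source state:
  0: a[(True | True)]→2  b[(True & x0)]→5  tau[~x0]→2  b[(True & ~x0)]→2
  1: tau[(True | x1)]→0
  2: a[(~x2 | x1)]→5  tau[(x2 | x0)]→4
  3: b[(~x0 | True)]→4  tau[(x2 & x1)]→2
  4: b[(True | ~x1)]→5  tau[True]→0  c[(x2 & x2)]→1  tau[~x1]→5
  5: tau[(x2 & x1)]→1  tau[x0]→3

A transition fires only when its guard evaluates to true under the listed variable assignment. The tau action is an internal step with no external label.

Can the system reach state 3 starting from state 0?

Guard filter leaves 9 enabled edge(s).
Layer 0: {0}
Layer 1: {2}  cumulative {0,2}
Layer 2: {5}  cumulative {0,2,5}
Reach set: {0,2,5}

Answer: UNREACHABLE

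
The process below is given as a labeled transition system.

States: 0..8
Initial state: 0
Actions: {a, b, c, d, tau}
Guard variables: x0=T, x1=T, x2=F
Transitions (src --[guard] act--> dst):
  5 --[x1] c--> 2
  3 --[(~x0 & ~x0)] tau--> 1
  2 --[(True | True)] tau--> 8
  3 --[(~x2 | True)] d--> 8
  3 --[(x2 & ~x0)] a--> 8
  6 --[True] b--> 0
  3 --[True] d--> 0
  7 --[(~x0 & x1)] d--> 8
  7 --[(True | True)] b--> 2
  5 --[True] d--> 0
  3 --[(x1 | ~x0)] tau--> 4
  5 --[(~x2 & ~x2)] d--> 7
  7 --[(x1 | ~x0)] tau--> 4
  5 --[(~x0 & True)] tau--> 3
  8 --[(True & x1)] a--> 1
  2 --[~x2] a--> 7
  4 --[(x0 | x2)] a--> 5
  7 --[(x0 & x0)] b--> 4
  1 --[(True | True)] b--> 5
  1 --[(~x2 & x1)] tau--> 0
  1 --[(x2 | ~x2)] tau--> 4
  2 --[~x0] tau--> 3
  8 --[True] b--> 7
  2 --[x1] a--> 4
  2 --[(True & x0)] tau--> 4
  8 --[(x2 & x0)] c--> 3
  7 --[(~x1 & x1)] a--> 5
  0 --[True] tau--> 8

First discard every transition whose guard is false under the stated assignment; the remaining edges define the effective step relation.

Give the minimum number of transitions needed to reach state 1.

BFS to 1:
  depth 0: {0}
  depth 1: {8}
  depth 2: {1,7}
depth(1)=2, e.g. tau·a

Answer: 2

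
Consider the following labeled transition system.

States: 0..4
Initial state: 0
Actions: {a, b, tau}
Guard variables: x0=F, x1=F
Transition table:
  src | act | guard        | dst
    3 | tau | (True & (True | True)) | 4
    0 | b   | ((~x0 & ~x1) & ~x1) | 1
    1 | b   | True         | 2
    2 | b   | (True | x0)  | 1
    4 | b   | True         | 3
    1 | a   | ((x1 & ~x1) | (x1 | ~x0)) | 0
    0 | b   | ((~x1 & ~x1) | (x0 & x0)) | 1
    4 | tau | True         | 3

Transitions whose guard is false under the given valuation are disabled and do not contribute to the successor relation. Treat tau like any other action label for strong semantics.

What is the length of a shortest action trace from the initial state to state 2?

Answer: 2

Analysis:
BFS to 2:
  Layer 0: {0}
  Layer 1: {1}
  Layer 2: {2}
first hit 2 at d=2 via b·b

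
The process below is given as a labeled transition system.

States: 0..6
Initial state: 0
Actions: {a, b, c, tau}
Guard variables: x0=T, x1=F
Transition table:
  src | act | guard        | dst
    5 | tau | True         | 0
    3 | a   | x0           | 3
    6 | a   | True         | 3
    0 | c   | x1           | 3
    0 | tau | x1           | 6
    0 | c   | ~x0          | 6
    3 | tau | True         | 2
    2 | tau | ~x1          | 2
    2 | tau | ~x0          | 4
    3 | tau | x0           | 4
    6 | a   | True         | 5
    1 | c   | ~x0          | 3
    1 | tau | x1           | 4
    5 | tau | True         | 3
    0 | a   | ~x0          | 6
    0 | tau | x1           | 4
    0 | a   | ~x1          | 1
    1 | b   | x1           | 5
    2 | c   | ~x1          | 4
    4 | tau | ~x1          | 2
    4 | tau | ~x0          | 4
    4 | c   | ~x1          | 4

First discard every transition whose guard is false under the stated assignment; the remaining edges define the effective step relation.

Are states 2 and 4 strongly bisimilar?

Bisimulation quotient by refinement:
  P[0] = {{0,1,2,3,4,5,6}}
  P[1] = {{0,6},{1},{2,4},{3},{5}}
  P[2] = {{0},{1},{2,4},{3},{5},{6}}
stable after 3 split(s): 6 block(s)
2∈{2,4}, 4∈{2,4}

Answer: BISIMILAR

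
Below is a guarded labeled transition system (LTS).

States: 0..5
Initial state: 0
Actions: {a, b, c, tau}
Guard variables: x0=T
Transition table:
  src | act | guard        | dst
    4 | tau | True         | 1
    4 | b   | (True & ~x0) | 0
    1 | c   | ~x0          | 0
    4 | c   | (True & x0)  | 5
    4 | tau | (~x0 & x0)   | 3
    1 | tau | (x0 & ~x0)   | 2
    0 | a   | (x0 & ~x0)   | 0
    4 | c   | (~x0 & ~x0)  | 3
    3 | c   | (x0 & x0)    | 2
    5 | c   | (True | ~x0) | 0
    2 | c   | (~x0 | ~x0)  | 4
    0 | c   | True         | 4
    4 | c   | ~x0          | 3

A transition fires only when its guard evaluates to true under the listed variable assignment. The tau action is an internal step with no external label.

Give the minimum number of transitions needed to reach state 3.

BFS to 3:
  L0 = {0}
  L1 = {4}
  L2 = {1,5}
3 never appears.

Answer: UNREACHABLE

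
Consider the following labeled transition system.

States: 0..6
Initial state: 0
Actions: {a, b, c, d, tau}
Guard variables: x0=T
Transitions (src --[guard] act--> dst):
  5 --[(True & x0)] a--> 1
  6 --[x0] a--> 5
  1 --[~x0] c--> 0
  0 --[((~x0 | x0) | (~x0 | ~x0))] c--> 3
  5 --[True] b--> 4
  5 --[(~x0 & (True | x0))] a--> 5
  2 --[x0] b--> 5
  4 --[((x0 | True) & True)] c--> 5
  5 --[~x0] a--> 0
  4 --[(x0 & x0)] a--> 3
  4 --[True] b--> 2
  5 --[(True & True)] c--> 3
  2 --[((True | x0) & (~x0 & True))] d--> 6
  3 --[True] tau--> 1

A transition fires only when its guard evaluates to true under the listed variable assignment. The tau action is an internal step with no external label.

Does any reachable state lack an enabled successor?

Reachable = {0,1,3}
  0: c→3  [1 out]
  1: ∅  [no exit]
  3: tau→1  [1 out]
witness 1: c·tau

Answer: DEADLOCK at state 1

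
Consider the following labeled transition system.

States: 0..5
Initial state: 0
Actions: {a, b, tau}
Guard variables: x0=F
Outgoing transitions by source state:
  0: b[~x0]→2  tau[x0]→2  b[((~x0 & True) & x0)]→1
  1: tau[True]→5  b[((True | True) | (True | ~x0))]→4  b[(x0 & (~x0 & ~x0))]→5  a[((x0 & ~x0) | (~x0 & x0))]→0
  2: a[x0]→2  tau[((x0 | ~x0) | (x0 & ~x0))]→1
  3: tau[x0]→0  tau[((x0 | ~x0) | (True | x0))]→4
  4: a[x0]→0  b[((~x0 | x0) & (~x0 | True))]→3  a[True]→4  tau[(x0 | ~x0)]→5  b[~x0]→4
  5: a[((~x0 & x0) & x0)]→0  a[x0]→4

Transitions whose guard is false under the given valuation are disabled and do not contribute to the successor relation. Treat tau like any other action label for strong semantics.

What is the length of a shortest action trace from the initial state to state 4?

Answer: 3

Analysis:
Layered search for 4:
  Layer 0: {0}
  Layer 1: {2}
  Layer 2: {1}
  Layer 3: {4,5}
4 enters at depth 3; path b·tau·b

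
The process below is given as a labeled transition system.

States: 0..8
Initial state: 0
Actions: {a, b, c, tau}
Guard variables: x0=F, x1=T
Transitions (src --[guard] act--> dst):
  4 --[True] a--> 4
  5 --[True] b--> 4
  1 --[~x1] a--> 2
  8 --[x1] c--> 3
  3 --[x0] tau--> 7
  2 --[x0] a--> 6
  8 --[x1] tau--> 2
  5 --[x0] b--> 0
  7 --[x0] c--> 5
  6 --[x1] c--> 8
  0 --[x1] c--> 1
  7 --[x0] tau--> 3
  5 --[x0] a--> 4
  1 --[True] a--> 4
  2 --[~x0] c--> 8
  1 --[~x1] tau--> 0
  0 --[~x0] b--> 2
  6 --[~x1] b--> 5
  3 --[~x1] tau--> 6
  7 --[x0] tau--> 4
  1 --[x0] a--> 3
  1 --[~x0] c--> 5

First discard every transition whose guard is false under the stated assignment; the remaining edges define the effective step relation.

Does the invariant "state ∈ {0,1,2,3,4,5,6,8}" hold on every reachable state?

Answer: INVARIANT HOLDS

Analysis:
Inv-set: {0,1,2,3,4,5,6,8}
Reachable = {0,1,2,3,4,5,8}
  0: ✓
  1: ✓
  2: ✓
  3: ✓
  4: ✓
  5: ✓
  8: ✓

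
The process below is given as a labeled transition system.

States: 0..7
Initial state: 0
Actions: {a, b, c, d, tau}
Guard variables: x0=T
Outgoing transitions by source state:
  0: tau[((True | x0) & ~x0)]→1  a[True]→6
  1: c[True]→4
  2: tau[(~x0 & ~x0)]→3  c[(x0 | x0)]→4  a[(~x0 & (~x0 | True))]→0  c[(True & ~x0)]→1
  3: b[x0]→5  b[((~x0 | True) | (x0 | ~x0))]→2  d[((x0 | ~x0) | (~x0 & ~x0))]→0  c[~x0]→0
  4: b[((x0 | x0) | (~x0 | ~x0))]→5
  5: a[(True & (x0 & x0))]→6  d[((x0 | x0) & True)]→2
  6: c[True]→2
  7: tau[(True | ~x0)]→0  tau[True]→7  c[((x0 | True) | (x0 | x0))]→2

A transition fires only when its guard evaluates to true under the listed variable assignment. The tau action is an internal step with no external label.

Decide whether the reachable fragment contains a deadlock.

Answer: DEADLOCK-FREE

Analysis:
Reachable = {0,2,4,5,6}
  0: a→6  [1 exit(s)]
  2: c→4  [1 exit(s)]
  4: b→5  [1 exit(s)]
  5: a→6  d→2  [2 exit(s)]
  6: c→2  [1 exit(s)]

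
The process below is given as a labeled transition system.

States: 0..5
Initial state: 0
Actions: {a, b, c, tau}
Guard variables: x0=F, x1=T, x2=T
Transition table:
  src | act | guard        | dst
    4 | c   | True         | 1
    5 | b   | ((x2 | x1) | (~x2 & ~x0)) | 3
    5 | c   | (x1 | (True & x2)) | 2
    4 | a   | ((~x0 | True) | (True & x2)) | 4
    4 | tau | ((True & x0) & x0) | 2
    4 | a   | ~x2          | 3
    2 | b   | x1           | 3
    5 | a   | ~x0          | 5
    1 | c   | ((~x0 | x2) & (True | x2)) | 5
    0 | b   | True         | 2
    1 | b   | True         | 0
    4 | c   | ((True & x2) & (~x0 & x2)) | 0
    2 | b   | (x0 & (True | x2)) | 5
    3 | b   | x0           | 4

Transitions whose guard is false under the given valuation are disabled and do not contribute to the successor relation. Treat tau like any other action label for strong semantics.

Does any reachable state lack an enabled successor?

Answer: DEADLOCK at state 3

Trace:
Reachable = {0,2,3}
  0: b→2  [1 out]
  2: b→3  [1 out]
  3: ∅  [deadlock]
Path to 3: b·b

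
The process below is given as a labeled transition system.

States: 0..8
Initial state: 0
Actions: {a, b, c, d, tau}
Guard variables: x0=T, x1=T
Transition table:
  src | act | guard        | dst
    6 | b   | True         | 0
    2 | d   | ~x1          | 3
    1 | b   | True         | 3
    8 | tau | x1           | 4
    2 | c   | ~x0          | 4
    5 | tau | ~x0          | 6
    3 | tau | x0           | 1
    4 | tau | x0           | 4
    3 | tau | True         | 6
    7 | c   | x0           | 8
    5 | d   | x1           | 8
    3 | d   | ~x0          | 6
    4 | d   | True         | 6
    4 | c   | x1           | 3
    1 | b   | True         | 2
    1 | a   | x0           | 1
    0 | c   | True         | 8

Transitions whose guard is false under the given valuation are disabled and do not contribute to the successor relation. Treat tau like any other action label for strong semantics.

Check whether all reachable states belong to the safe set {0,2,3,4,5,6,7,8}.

Answer: INVARIANT VIOLATED at state 1

Working:
Inv-set: {0,2,3,4,5,6,7,8}
Reachable = {0,1,2,3,4,6,8}
  0: safe
  1: outside
  2: safe
  3: safe
  4: safe
  6: safe
  8: safe
reach 1 via c·tau·c·tau — violates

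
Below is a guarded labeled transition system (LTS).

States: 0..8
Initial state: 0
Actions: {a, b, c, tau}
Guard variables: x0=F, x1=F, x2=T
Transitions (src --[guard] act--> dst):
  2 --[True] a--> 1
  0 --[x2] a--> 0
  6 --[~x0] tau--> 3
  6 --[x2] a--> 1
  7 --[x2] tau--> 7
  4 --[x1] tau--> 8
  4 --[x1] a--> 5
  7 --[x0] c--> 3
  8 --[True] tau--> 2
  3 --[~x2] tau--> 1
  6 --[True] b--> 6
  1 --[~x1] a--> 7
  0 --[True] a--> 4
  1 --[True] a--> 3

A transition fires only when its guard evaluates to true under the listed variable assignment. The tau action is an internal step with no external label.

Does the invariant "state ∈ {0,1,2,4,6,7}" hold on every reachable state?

Answer: INVARIANT HOLDS

Trace:
Safe = {0,1,2,4,6,7}
R = {0,4}
  0: ✓
  4: ✓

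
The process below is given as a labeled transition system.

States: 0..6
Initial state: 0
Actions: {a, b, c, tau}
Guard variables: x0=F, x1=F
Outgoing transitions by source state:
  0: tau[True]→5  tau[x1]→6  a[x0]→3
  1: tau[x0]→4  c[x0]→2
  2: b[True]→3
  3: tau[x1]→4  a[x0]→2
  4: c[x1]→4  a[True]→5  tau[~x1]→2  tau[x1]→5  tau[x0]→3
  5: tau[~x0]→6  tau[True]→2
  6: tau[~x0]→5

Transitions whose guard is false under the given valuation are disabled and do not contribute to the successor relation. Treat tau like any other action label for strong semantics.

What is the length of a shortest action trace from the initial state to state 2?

Answer: 2

Trace:
BFS to 2:
  depth 0: {0}
  depth 1: {5}
  depth 2: {2,6}
first hit 2 at d=2 via tau·tau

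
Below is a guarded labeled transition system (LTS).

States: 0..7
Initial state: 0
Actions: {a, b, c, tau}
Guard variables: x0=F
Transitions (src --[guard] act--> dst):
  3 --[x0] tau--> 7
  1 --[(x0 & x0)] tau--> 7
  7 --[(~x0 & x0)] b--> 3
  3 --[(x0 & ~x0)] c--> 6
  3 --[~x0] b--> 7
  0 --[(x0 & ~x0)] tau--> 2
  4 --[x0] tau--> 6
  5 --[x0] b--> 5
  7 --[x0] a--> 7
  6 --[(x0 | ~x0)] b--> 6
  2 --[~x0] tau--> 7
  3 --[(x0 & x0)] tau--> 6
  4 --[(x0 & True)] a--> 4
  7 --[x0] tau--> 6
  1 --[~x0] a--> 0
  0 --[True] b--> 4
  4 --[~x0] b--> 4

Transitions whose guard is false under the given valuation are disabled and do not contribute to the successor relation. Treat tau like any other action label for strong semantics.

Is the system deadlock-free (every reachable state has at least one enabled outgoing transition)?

Answer: DEADLOCK-FREE

Trace:
R = {0,4}
  0: b→4  [1 exit(s)]
  4: b→4  [1 exit(s)]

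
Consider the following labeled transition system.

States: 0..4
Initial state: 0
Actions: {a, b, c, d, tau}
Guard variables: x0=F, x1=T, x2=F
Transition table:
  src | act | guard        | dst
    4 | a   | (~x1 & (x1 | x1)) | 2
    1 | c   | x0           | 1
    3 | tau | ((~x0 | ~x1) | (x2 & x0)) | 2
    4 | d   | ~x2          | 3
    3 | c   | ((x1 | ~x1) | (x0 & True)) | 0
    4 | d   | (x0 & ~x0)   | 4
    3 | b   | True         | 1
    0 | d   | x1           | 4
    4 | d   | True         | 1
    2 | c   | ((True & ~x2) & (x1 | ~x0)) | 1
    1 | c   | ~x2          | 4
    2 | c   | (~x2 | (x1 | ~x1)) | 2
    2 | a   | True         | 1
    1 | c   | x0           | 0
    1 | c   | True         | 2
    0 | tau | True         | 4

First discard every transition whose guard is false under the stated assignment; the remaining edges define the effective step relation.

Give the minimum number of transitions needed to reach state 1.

Answer: 2

Trace:
Layered search for 1:
  L0 = {0}
  L1 = {4}
  L2 = {1,3}
first hit 1 at d=2 via d·d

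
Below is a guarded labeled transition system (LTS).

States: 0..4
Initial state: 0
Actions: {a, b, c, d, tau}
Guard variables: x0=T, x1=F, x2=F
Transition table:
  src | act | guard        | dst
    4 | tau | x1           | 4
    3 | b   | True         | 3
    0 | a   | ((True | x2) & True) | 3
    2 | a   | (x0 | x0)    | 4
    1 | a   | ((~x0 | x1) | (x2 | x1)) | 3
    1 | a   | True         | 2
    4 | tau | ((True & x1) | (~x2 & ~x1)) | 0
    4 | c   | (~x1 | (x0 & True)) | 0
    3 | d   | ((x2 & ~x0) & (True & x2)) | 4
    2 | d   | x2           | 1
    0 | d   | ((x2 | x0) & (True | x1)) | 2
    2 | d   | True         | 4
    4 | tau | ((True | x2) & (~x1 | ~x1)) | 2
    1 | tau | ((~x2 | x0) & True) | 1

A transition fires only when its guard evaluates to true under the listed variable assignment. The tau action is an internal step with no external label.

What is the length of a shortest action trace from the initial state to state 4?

BFS to 4:
  Layer 0: {0}
  Layer 1: {2,3}
  Layer 2: {4}
first hit 4 at d=2 via d·a

Answer: 2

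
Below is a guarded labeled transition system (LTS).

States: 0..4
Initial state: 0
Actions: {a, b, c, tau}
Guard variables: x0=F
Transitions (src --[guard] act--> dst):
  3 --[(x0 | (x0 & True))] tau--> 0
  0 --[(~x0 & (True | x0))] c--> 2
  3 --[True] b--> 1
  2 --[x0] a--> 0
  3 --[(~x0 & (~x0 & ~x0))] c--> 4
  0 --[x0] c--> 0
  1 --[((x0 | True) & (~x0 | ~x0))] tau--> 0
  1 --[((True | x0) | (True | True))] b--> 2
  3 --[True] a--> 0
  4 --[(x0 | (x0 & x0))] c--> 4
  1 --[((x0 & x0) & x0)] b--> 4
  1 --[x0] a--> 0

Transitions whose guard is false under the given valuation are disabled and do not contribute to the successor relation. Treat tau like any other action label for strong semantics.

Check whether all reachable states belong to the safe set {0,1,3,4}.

Safe = {0,1,3,4}
R = {0,2}
  0: safe
  2: outside
counterexample path to 2: c

Answer: INVARIANT VIOLATED at state 2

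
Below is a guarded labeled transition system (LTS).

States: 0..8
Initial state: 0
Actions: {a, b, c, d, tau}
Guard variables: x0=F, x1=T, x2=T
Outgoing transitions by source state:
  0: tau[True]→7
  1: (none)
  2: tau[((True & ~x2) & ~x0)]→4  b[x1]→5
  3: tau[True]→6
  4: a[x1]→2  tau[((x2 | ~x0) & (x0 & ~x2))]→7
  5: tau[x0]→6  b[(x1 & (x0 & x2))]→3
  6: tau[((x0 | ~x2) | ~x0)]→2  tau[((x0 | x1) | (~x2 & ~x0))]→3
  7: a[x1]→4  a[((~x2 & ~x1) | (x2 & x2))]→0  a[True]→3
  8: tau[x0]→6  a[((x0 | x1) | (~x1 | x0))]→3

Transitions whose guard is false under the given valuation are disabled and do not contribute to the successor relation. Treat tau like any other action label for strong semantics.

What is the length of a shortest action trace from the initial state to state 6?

Breadth-first toward 6:
  depth 0: {0}
  depth 1: {7}
  depth 2: {3,4}
  depth 3: {2,6}
6 enters at depth 3; path tau·a·tau

Answer: 3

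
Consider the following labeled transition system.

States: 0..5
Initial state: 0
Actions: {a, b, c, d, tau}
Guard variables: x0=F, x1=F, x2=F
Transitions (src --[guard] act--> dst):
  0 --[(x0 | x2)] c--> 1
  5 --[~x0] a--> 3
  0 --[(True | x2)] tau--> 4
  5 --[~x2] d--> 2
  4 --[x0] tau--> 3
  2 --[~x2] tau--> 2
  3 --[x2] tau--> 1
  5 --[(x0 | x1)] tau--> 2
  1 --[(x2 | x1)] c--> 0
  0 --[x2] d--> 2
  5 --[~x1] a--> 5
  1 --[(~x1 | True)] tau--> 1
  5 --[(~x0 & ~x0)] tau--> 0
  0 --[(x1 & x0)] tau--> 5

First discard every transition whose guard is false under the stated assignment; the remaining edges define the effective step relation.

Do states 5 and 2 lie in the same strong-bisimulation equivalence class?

Bisimulation quotient by refinement:
  round 0: {{0,1,2,3,4,5}}
  round 1: {{0,1,2},{3,4},{5}}
  round 2: {{0},{1,2},{3,4},{5}}
stable after 3 split(s): 4 block(s)
class of 5: {5}; class of 2: {1,2}

Answer: NOT BISIMILAR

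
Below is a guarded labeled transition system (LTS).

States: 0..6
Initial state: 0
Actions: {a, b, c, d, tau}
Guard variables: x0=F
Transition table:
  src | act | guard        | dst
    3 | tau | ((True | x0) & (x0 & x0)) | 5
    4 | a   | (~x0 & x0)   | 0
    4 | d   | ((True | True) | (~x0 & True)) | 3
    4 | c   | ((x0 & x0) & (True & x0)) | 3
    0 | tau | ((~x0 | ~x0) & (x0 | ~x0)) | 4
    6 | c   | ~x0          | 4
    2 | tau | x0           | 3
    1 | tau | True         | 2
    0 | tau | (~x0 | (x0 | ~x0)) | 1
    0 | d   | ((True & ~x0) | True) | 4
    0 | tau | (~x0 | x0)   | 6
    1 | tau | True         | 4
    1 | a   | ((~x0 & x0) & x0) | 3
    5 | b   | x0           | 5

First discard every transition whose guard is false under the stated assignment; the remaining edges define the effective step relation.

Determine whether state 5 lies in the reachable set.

8 transition(s) survive guard evaluation.
L0 = {0}
L1 = {1,4,6}  total {0,1,4,6}
L2 = {2,3}  total {0,1,2,3,4,6}
R = {0,1,2,3,4,6}

Answer: UNREACHABLE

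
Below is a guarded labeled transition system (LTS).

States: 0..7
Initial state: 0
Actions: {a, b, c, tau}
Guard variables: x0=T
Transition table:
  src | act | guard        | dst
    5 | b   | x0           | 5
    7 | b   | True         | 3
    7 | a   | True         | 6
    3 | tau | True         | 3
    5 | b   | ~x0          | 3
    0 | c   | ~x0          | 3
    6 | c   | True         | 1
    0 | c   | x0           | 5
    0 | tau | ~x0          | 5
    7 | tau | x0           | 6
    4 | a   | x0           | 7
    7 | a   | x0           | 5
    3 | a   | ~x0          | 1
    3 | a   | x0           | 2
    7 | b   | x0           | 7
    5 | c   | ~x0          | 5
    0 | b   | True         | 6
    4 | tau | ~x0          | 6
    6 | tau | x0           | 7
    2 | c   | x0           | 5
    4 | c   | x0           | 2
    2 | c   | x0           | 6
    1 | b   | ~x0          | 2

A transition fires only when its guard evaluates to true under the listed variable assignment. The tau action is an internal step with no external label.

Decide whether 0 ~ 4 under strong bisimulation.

Answer: NOT BISIMILAR

Analysis:
Refine partition for ~:
  π0 = {{0,1,2,3,4,5,6,7}}
  π1 = {{0},{1},{2},{3},{4},{5},{6},{7}}
8 equivalence class(es) (converged in 2)
[0]={0}  [4]={4}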